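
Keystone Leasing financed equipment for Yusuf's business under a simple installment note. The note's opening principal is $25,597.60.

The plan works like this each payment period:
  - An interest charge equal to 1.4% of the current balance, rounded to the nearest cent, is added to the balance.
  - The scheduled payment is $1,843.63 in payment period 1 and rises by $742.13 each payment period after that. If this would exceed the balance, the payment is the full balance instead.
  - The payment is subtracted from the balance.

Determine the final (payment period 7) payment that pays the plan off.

$5,096.66

Payment period 1: $25,597.60 +$358.37 interest = $25,955.97; pay $1,843.63 → $24,112.34
Payment period 2: $24,112.34 +$337.57 interest = $24,449.91; pay $2,585.76 → $21,864.15
Payment period 3: $21,864.15 +$306.10 interest = $22,170.25; pay $3,327.89 → $18,842.36
Payment period 4: $18,842.36 +$263.79 interest = $19,106.15; pay $4,070.02 → $15,036.13
Payment period 5: $15,036.13 +$210.51 interest = $15,246.64; pay $4,812.15 → $10,434.49
Payment period 6: $10,434.49 +$146.08 interest = $10,580.57; pay $5,554.28 → $5,026.29
Payment period 7: $5,026.29 +$70.37 interest = $5,096.66; pay $5,096.66 → $0.00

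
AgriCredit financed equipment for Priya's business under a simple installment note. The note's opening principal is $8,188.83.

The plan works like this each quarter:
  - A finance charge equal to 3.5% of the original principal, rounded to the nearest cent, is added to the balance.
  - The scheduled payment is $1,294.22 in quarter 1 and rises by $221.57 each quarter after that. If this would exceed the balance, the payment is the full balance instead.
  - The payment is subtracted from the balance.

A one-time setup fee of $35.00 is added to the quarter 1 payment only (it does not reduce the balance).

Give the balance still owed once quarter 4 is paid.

$2,828.97

Quarter 1: opening $8,188.83; interest $286.61 → $8,475.44; payment $1,294.22 (+ $35.00 fee); balance $7,181.22
Quarter 2: opening $7,181.22; interest $286.61 → $7,467.83; payment $1,515.79; balance $5,952.04
Quarter 3: opening $5,952.04; interest $286.61 → $6,238.65; payment $1,737.36; balance $4,501.29
Quarter 4: opening $4,501.29; interest $286.61 → $4,787.90; payment $1,958.93; balance $2,828.97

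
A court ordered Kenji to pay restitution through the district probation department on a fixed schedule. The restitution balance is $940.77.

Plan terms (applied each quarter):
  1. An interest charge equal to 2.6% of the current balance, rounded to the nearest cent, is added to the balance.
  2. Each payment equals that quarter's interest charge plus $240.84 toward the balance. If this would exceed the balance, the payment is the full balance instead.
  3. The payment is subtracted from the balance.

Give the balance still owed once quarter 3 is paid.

$218.25

Quarter 1: $940.77 +$24.46 interest = $965.23; pay $265.30 → $699.93
Quarter 2: $699.93 +$18.20 interest = $718.13; pay $259.04 → $459.09
Quarter 3: $459.09 +$11.94 interest = $471.03; pay $252.78 → $218.25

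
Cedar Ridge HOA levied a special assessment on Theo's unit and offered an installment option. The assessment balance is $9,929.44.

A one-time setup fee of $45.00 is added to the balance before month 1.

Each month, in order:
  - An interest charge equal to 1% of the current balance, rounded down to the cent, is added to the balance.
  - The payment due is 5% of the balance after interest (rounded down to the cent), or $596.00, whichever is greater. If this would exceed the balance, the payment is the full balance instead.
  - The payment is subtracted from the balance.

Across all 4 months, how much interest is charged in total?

$368.98

Month 1: opening $9,974.44; interest $99.74 → $10,074.18; payment $596.00; balance $9,478.18
Month 2: opening $9,478.18; interest $94.78 → $9,572.96; payment $596.00; balance $8,976.96
Month 3: opening $8,976.96; interest $89.76 → $9,066.72; payment $596.00; balance $8,470.72
Month 4: opening $8,470.72; interest $84.70 → $8,555.42; payment $596.00; balance $7,959.42
Total interest: $99.74 + $94.78 + $89.76 + $84.70 = $368.98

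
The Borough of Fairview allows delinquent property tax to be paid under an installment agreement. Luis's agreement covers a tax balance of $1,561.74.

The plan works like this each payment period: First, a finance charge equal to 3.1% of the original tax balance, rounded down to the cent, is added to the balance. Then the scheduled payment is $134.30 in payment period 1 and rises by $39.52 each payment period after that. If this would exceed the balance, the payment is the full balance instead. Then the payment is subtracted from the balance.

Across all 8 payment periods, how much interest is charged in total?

Payment period 1: $1,561.74 +$48.41 interest = $1,610.15; pay $134.30 → $1,475.85
Payment period 2: $1,475.85 +$48.41 interest = $1,524.26; pay $173.82 → $1,350.44
Payment period 3: $1,350.44 +$48.41 interest = $1,398.85; pay $213.34 → $1,185.51
Payment period 4: $1,185.51 +$48.41 interest = $1,233.92; pay $252.86 → $981.06
Payment period 5: $981.06 +$48.41 interest = $1,029.47; pay $292.38 → $737.09
Payment period 6: $737.09 +$48.41 interest = $785.50; pay $331.90 → $453.60
Payment period 7: $453.60 +$48.41 interest = $502.01; pay $371.42 → $130.59
Payment period 8: $130.59 +$48.41 interest = $179.00; pay $179.00 → $0.00
Total interest: $48.41 + $48.41 + $48.41 + $48.41 + $48.41 + $48.41 + $48.41 + $48.41 = $387.28

$387.28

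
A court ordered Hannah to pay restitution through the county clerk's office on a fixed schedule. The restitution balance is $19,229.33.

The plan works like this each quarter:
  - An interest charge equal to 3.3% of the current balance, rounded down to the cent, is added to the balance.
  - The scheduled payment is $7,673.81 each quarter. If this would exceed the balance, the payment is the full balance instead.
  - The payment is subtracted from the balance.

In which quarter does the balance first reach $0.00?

Quarter 1: $19,229.33 +$634.56 interest = $19,863.89; pay $7,673.81 → $12,190.08
Quarter 2: $12,190.08 +$402.27 interest = $12,592.35; pay $7,673.81 → $4,918.54
Quarter 3: $4,918.54 +$162.31 interest = $5,080.85; pay $5,080.85 → $0.00
Balance reaches $0.00 in quarter 3.

3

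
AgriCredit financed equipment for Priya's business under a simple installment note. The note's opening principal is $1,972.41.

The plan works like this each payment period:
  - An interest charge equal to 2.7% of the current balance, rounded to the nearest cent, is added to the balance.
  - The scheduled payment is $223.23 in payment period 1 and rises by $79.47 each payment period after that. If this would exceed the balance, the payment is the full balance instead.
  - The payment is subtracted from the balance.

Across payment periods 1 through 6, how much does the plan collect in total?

Payment period 1: $1,972.41 +$53.26 interest = $2,025.67; pay $223.23 → $1,802.44
Payment period 2: $1,802.44 +$48.67 interest = $1,851.11; pay $302.70 → $1,548.41
Payment period 3: $1,548.41 +$41.81 interest = $1,590.22; pay $382.17 → $1,208.05
Payment period 4: $1,208.05 +$32.62 interest = $1,240.67; pay $461.64 → $779.03
Payment period 5: $779.03 +$21.03 interest = $800.06; pay $541.11 → $258.95
Payment period 6: $258.95 +$6.99 interest = $265.94; pay $265.94 → $0.00
Total paid: $2,176.79

$2,176.79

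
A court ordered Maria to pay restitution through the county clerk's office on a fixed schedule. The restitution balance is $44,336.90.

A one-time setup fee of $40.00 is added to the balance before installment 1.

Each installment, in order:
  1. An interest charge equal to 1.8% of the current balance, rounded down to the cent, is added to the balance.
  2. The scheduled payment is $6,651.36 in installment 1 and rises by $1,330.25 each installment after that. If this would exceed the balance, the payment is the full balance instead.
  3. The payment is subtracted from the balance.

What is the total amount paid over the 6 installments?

Installment 1: $44,376.90 +$798.78 interest = $45,175.68; pay $6,651.36 → $38,524.32
Installment 2: $38,524.32 +$693.43 interest = $39,217.75; pay $7,981.61 → $31,236.14
Installment 3: $31,236.14 +$562.25 interest = $31,798.39; pay $9,311.86 → $22,486.53
Installment 4: $22,486.53 +$404.75 interest = $22,891.28; pay $10,642.11 → $12,249.17
Installment 5: $12,249.17 +$220.48 interest = $12,469.65; pay $11,972.36 → $497.29
Installment 6: $497.29 +$8.95 interest = $506.24; pay $506.24 → $0.00
Total paid: $47,065.54

$47,065.54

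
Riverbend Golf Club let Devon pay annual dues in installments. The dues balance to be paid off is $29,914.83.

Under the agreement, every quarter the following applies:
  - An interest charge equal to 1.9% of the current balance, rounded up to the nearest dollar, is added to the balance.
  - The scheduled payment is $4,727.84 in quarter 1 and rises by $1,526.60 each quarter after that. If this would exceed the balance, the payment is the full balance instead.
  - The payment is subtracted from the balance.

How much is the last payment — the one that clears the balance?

$3,589.87

Quarter 1: opening $29,914.83; interest $569.00 → $30,483.83; payment $4,727.84; balance $25,755.99
Quarter 2: opening $25,755.99; interest $490.00 → $26,245.99; payment $6,254.44; balance $19,991.55
Quarter 3: opening $19,991.55; interest $380.00 → $20,371.55; payment $7,781.04; balance $12,590.51
Quarter 4: opening $12,590.51; interest $240.00 → $12,830.51; payment $9,307.64; balance $3,522.87
Quarter 5: opening $3,522.87; interest $67.00 → $3,589.87; payment $3,589.87; balance $0.00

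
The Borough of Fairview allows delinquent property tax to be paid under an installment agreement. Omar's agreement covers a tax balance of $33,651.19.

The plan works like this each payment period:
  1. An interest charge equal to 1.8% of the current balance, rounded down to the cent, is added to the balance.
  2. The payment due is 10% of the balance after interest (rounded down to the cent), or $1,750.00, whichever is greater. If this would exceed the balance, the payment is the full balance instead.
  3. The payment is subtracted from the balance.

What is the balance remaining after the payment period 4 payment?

# | Opening | Interest | Payment | End bal
1 | $33,651.19 | $605.72 | $3,425.69 | $30,831.22
2 | $30,831.22 | $554.96 | $3,138.61 | $28,247.57
3 | $28,247.57 | $508.45 | $2,875.60 | $25,880.42
4 | $25,880.42 | $465.84 | $2,634.62 | $23,711.64

$23,711.64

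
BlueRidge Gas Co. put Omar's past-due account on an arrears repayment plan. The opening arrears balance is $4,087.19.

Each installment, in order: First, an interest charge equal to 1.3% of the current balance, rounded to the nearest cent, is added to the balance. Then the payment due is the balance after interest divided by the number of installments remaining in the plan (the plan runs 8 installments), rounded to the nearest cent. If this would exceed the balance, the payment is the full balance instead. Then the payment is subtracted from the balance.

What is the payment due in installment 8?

$566.51

Installment 1: $4,087.19 +$53.13 interest = $4,140.32; pay $517.54 → $3,622.78
Installment 2: $3,622.78 +$47.10 interest = $3,669.88; pay $524.27 → $3,145.61
Installment 3: $3,145.61 +$40.89 interest = $3,186.50; pay $531.08 → $2,655.42
Installment 4: $2,655.42 +$34.52 interest = $2,689.94; pay $537.99 → $2,151.95
Installment 5: $2,151.95 +$27.98 interest = $2,179.93; pay $544.98 → $1,634.95
Installment 6: $1,634.95 +$21.25 interest = $1,656.20; pay $552.07 → $1,104.13
Installment 7: $1,104.13 +$14.35 interest = $1,118.48; pay $559.24 → $559.24
Installment 8: $559.24 +$7.27 interest = $566.51; pay $566.51 → $0.00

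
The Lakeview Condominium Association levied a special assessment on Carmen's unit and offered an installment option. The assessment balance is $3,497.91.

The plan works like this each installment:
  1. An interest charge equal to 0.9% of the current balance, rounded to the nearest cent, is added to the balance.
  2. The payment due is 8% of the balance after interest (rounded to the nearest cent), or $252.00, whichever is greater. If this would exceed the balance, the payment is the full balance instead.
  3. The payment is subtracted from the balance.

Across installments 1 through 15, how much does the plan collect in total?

Installment 1: opening $3,497.91; interest $31.48 → $3,529.39; payment $282.35; balance $3,247.04
Installment 2: opening $3,247.04; interest $29.22 → $3,276.26; payment $262.10; balance $3,014.16
Installment 3: opening $3,014.16; interest $27.13 → $3,041.29; payment $252.00; balance $2,789.29
Installment 4: opening $2,789.29; interest $25.10 → $2,814.39; payment $252.00; balance $2,562.39
Installment 5: opening $2,562.39; interest $23.06 → $2,585.45; payment $252.00; balance $2,333.45
Installment 6: opening $2,333.45; interest $21.00 → $2,354.45; payment $252.00; balance $2,102.45
Installment 7: opening $2,102.45; interest $18.92 → $2,121.37; payment $252.00; balance $1,869.37
Installment 8: opening $1,869.37; interest $16.82 → $1,886.19; payment $252.00; balance $1,634.19
Installment 9: opening $1,634.19; interest $14.71 → $1,648.90; payment $252.00; balance $1,396.90
Installment 10: opening $1,396.90; interest $12.57 → $1,409.47; payment $252.00; balance $1,157.47
Installment 11: opening $1,157.47; interest $10.42 → $1,167.89; payment $252.00; balance $915.89
Installment 12: opening $915.89; interest $8.24 → $924.13; payment $252.00; balance $672.13
Installment 13: opening $672.13; interest $6.05 → $678.18; payment $252.00; balance $426.18
Installment 14: opening $426.18; interest $3.84 → $430.02; payment $252.00; balance $178.02
Installment 15: opening $178.02; interest $1.60 → $179.62; payment $179.62; balance $0.00
Total paid: $3,748.07

$3,748.07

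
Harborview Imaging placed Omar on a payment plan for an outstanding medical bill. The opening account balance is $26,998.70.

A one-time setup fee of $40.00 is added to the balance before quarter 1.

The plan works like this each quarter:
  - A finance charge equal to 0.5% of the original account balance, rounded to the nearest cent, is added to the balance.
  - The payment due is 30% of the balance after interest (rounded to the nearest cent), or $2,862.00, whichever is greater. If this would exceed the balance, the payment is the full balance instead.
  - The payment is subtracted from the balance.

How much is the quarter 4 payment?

# | Opening | Interest | Payment | End bal
1 | $27,038.70 | $134.99 | $8,152.11 | $19,021.58
2 | $19,021.58 | $134.99 | $5,746.97 | $13,409.60
3 | $13,409.60 | $134.99 | $4,063.38 | $9,481.21
4 | $9,481.21 | $134.99 | $2,884.86 | $6,731.34

$2,884.86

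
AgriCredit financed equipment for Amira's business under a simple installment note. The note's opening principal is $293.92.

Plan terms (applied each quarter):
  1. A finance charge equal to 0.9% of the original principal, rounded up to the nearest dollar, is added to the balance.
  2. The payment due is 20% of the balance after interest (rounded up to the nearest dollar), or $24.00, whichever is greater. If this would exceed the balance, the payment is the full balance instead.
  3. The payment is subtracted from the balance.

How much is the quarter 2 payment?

Quarter 1: opening $293.92; interest $3.00 → $296.92; payment $60.00; balance $236.92
Quarter 2: opening $236.92; interest $3.00 → $239.92; payment $48.00; balance $191.92

$48.00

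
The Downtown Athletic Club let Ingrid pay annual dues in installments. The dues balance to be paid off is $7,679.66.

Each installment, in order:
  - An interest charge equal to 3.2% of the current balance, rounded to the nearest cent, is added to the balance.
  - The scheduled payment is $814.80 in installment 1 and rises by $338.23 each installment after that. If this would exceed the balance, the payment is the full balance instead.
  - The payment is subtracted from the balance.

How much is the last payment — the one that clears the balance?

# | Opening | Interest | Payment | End bal
1 | $7,679.66 | $245.75 | $814.80 | $7,110.61
2 | $7,110.61 | $227.54 | $1,153.03 | $6,185.12
3 | $6,185.12 | $197.92 | $1,491.26 | $4,891.78
4 | $4,891.78 | $156.54 | $1,829.49 | $3,218.83
5 | $3,218.83 | $103.00 | $2,167.72 | $1,154.11
6 | $1,154.11 | $36.93 | $1,191.04 | $0.00

$1,191.04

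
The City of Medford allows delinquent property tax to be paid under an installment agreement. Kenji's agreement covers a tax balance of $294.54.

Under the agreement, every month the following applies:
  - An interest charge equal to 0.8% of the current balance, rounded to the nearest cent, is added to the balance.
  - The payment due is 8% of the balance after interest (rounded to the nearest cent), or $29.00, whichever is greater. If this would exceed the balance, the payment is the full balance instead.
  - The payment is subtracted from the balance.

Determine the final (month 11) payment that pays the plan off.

$18.45

# | Opening | Interest | Payment | End bal
1 | $294.54 | $2.36 | $29.00 | $267.90
2 | $267.90 | $2.14 | $29.00 | $241.04
3 | $241.04 | $1.93 | $29.00 | $213.97
4 | $213.97 | $1.71 | $29.00 | $186.68
5 | $186.68 | $1.49 | $29.00 | $159.17
6 | $159.17 | $1.27 | $29.00 | $131.44
7 | $131.44 | $1.05 | $29.00 | $103.49
8 | $103.49 | $0.83 | $29.00 | $75.32
9 | $75.32 | $0.60 | $29.00 | $46.92
10 | $46.92 | $0.38 | $29.00 | $18.30
11 | $18.30 | $0.15 | $18.45 | $0.00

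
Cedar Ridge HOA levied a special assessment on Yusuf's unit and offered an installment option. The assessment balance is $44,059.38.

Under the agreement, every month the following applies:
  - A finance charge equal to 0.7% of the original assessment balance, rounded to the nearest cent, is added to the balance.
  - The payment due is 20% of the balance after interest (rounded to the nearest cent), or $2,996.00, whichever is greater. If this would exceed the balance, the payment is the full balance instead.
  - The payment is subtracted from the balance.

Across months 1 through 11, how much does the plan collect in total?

Month 1: $44,059.38 +$308.42 interest = $44,367.80; pay $8,873.56 → $35,494.24
Month 2: $35,494.24 +$308.42 interest = $35,802.66; pay $7,160.53 → $28,642.13
Month 3: $28,642.13 +$308.42 interest = $28,950.55; pay $5,790.11 → $23,160.44
Month 4: $23,160.44 +$308.42 interest = $23,468.86; pay $4,693.77 → $18,775.09
Month 5: $18,775.09 +$308.42 interest = $19,083.51; pay $3,816.70 → $15,266.81
Month 6: $15,266.81 +$308.42 interest = $15,575.23; pay $3,115.05 → $12,460.18
Month 7: $12,460.18 +$308.42 interest = $12,768.60; pay $2,996.00 → $9,772.60
Month 8: $9,772.60 +$308.42 interest = $10,081.02; pay $2,996.00 → $7,085.02
Month 9: $7,085.02 +$308.42 interest = $7,393.44; pay $2,996.00 → $4,397.44
Month 10: $4,397.44 +$308.42 interest = $4,705.86; pay $2,996.00 → $1,709.86
Month 11: $1,709.86 +$308.42 interest = $2,018.28; pay $2,018.28 → $0.00
Total paid: $47,452.00

$47,452.00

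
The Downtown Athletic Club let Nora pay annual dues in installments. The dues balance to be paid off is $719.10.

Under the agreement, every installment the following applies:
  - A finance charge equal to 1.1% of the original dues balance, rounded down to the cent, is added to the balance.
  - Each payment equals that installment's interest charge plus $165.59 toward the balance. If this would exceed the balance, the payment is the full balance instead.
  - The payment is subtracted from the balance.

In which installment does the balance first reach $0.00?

Installment 1: opening $719.10; interest $7.91 → $727.01; payment $173.50; balance $553.51
Installment 2: opening $553.51; interest $7.91 → $561.42; payment $173.50; balance $387.92
Installment 3: opening $387.92; interest $7.91 → $395.83; payment $173.50; balance $222.33
Installment 4: opening $222.33; interest $7.91 → $230.24; payment $173.50; balance $56.74
Installment 5: opening $56.74; interest $7.91 → $64.65; payment $64.65; balance $0.00
Balance reaches $0.00 in installment 5.

5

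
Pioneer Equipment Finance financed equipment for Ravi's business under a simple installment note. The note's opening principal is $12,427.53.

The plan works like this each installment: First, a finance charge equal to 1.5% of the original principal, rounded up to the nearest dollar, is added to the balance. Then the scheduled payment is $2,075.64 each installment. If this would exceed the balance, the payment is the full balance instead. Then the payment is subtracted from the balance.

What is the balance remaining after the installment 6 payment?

Installment 1: $12,427.53 +$187.00 interest = $12,614.53; pay $2,075.64 → $10,538.89
Installment 2: $10,538.89 +$187.00 interest = $10,725.89; pay $2,075.64 → $8,650.25
Installment 3: $8,650.25 +$187.00 interest = $8,837.25; pay $2,075.64 → $6,761.61
Installment 4: $6,761.61 +$187.00 interest = $6,948.61; pay $2,075.64 → $4,872.97
Installment 5: $4,872.97 +$187.00 interest = $5,059.97; pay $2,075.64 → $2,984.33
Installment 6: $2,984.33 +$187.00 interest = $3,171.33; pay $2,075.64 → $1,095.69

$1,095.69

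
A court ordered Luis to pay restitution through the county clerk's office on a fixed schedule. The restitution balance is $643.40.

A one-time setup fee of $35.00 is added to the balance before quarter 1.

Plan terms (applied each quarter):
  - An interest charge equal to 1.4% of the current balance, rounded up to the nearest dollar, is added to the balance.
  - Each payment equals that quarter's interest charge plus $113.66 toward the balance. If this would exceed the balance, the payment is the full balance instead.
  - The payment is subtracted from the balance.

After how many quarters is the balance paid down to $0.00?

# | Opening | Interest | Payment | End bal
1 | $678.40 | $10.00 | $123.66 | $564.74
2 | $564.74 | $8.00 | $121.66 | $451.08
3 | $451.08 | $7.00 | $120.66 | $337.42
4 | $337.42 | $5.00 | $118.66 | $223.76
5 | $223.76 | $4.00 | $117.66 | $110.10
6 | $110.10 | $2.00 | $112.10 | $0.00
Balance reaches $0.00 in quarter 6.

6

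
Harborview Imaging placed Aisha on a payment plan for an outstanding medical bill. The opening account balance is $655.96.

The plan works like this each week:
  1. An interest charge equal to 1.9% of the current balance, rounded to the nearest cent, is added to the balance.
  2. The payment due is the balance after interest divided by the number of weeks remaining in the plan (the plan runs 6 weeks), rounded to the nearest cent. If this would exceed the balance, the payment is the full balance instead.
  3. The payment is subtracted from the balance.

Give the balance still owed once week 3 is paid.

Week 1: opening $655.96; interest $12.46 → $668.42; payment $111.40; balance $557.02
Week 2: opening $557.02; interest $10.58 → $567.60; payment $113.52; balance $454.08
Week 3: opening $454.08; interest $8.63 → $462.71; payment $115.68; balance $347.03

$347.03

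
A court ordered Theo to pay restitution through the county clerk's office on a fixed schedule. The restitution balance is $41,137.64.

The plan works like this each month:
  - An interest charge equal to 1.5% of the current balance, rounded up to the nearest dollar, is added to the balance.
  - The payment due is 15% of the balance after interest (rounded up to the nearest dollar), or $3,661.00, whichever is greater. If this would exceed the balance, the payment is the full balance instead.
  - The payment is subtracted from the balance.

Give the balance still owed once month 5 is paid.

$19,472.64

Month 1: opening $41,137.64; interest $618.00 → $41,755.64; payment $6,264.00; balance $35,491.64
Month 2: opening $35,491.64; interest $533.00 → $36,024.64; payment $5,404.00; balance $30,620.64
Month 3: opening $30,620.64; interest $460.00 → $31,080.64; payment $4,663.00; balance $26,417.64
Month 4: opening $26,417.64; interest $397.00 → $26,814.64; payment $4,023.00; balance $22,791.64
Month 5: opening $22,791.64; interest $342.00 → $23,133.64; payment $3,661.00; balance $19,472.64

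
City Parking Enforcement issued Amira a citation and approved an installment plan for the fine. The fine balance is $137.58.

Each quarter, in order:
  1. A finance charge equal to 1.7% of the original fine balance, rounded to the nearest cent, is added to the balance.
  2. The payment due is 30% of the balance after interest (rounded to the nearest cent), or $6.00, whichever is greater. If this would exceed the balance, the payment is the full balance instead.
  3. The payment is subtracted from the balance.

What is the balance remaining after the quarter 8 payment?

Quarter 1: opening $137.58; interest $2.34 → $139.92; payment $41.98; balance $97.94
Quarter 2: opening $97.94; interest $2.34 → $100.28; payment $30.08; balance $70.20
Quarter 3: opening $70.20; interest $2.34 → $72.54; payment $21.76; balance $50.78
Quarter 4: opening $50.78; interest $2.34 → $53.12; payment $15.94; balance $37.18
Quarter 5: opening $37.18; interest $2.34 → $39.52; payment $11.86; balance $27.66
Quarter 6: opening $27.66; interest $2.34 → $30.00; payment $9.00; balance $21.00
Quarter 7: opening $21.00; interest $2.34 → $23.34; payment $7.00; balance $16.34
Quarter 8: opening $16.34; interest $2.34 → $18.68; payment $6.00; balance $12.68

$12.68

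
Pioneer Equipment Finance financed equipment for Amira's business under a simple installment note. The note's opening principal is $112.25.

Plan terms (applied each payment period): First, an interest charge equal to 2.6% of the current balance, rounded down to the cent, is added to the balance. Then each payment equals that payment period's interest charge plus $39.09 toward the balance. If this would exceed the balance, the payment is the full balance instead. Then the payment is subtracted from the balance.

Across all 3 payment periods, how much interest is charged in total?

$5.69

Payment period 1: opening $112.25; interest $2.91 → $115.16; payment $42.00; balance $73.16
Payment period 2: opening $73.16; interest $1.90 → $75.06; payment $40.99; balance $34.07
Payment period 3: opening $34.07; interest $0.88 → $34.95; payment $34.95; balance $0.00
Total interest: $2.91 + $1.90 + $0.88 = $5.69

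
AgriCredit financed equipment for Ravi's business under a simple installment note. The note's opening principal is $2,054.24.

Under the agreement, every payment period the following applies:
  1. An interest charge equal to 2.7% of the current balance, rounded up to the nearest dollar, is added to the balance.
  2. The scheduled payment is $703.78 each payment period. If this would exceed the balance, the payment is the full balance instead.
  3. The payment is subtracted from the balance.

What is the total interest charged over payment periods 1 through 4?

$116.00

Payment period 1: $2,054.24 +$56.00 interest = $2,110.24; pay $703.78 → $1,406.46
Payment period 2: $1,406.46 +$38.00 interest = $1,444.46; pay $703.78 → $740.68
Payment period 3: $740.68 +$20.00 interest = $760.68; pay $703.78 → $56.90
Payment period 4: $56.90 +$2.00 interest = $58.90; pay $58.90 → $0.00
Total interest: $56.00 + $38.00 + $20.00 + $2.00 = $116.00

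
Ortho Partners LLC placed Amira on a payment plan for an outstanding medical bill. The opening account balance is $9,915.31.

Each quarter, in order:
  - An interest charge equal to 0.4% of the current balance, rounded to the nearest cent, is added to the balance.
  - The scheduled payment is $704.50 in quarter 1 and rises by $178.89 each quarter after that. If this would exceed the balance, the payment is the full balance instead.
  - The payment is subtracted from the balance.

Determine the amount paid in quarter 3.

Quarter 1: opening $9,915.31; interest $39.66 → $9,954.97; payment $704.50; balance $9,250.47
Quarter 2: opening $9,250.47; interest $37.00 → $9,287.47; payment $883.39; balance $8,404.08
Quarter 3: opening $8,404.08; interest $33.62 → $8,437.70; payment $1,062.28; balance $7,375.42

$1,062.28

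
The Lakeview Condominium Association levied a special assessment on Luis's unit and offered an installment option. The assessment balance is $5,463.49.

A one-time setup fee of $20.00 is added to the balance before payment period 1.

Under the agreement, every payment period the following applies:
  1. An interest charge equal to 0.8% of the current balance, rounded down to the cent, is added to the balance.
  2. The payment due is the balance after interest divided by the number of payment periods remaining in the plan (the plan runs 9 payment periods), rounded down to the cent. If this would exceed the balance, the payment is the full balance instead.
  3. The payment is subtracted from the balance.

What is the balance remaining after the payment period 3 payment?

$3,744.09

Payment period 1: $5,483.49 +$43.86 interest = $5,527.35; pay $614.15 → $4,913.20
Payment period 2: $4,913.20 +$39.30 interest = $4,952.50; pay $619.06 → $4,333.44
Payment period 3: $4,333.44 +$34.66 interest = $4,368.10; pay $624.01 → $3,744.09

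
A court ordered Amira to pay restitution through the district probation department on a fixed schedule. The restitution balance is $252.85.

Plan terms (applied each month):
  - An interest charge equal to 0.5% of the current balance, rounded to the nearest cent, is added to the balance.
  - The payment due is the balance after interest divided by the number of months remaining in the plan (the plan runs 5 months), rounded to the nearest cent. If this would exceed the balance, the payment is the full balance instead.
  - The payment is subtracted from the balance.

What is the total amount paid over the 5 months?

# | Opening | Interest | Payment | End bal
1 | $252.85 | $1.26 | $50.82 | $203.29
2 | $203.29 | $1.02 | $51.08 | $153.23
3 | $153.23 | $0.77 | $51.33 | $102.67
4 | $102.67 | $0.51 | $51.59 | $51.59
5 | $51.59 | $0.26 | $51.85 | $0.00
Total paid: $256.67

$256.67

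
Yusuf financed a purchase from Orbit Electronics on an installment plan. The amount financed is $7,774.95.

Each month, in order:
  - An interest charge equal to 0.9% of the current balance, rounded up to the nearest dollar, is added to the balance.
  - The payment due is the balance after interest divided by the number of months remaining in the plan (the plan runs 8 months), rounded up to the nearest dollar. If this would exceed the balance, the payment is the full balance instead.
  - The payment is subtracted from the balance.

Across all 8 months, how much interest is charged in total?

$325.00

Month 1: $7,774.95 +$70.00 interest = $7,844.95; pay $981.00 → $6,863.95
Month 2: $6,863.95 +$62.00 interest = $6,925.95; pay $990.00 → $5,935.95
Month 3: $5,935.95 +$54.00 interest = $5,989.95; pay $999.00 → $4,990.95
Month 4: $4,990.95 +$45.00 interest = $5,035.95; pay $1,008.00 → $4,027.95
Month 5: $4,027.95 +$37.00 interest = $4,064.95; pay $1,017.00 → $3,047.95
Month 6: $3,047.95 +$28.00 interest = $3,075.95; pay $1,026.00 → $2,049.95
Month 7: $2,049.95 +$19.00 interest = $2,068.95; pay $1,035.00 → $1,033.95
Month 8: $1,033.95 +$10.00 interest = $1,043.95; pay $1,043.95 → $0.00
Total interest: $70.00 + $62.00 + $54.00 + $45.00 + $37.00 + $28.00 + $19.00 + $10.00 = $325.00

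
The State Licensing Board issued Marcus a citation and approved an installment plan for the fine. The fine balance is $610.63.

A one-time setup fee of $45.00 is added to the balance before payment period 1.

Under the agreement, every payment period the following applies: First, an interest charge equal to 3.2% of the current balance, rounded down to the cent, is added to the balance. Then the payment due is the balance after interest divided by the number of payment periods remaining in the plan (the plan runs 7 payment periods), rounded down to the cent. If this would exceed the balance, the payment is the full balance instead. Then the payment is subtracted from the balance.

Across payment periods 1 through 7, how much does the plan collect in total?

Payment period 1: opening $655.63; interest $20.98 → $676.61; payment $96.65; balance $579.96
Payment period 2: opening $579.96; interest $18.55 → $598.51; payment $99.75; balance $498.76
Payment period 3: opening $498.76; interest $15.96 → $514.72; payment $102.94; balance $411.78
Payment period 4: opening $411.78; interest $13.17 → $424.95; payment $106.23; balance $318.72
Payment period 5: opening $318.72; interest $10.19 → $328.91; payment $109.63; balance $219.28
Payment period 6: opening $219.28; interest $7.01 → $226.29; payment $113.14; balance $113.15
Payment period 7: opening $113.15; interest $3.62 → $116.77; payment $116.77; balance $0.00
Total paid: $745.11

$745.11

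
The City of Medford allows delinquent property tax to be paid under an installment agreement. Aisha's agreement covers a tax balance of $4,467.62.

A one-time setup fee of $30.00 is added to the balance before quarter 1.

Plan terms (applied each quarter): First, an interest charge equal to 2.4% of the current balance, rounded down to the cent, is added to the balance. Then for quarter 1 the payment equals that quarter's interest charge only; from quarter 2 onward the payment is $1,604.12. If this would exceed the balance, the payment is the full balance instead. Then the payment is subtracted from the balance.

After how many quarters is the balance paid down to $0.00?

Quarter 1: $4,497.62 +$107.94 interest = $4,605.56; pay $107.94 → $4,497.62
Quarter 2: $4,497.62 +$107.94 interest = $4,605.56; pay $1,604.12 → $3,001.44
Quarter 3: $3,001.44 +$72.03 interest = $3,073.47; pay $1,604.12 → $1,469.35
Quarter 4: $1,469.35 +$35.26 interest = $1,504.61; pay $1,504.61 → $0.00
Balance reaches $0.00 in quarter 4.

4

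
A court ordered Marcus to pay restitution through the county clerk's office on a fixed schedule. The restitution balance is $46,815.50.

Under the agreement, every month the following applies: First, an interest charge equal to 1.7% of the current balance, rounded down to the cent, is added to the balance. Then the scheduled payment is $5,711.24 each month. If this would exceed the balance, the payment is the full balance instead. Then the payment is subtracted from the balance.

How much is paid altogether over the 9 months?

Month 1: opening $46,815.50; interest $795.86 → $47,611.36; payment $5,711.24; balance $41,900.12
Month 2: opening $41,900.12; interest $712.30 → $42,612.42; payment $5,711.24; balance $36,901.18
Month 3: opening $36,901.18; interest $627.32 → $37,528.50; payment $5,711.24; balance $31,817.26
Month 4: opening $31,817.26; interest $540.89 → $32,358.15; payment $5,711.24; balance $26,646.91
Month 5: opening $26,646.91; interest $452.99 → $27,099.90; payment $5,711.24; balance $21,388.66
Month 6: opening $21,388.66; interest $363.60 → $21,752.26; payment $5,711.24; balance $16,041.02
Month 7: opening $16,041.02; interest $272.69 → $16,313.71; payment $5,711.24; balance $10,602.47
Month 8: opening $10,602.47; interest $180.24 → $10,782.71; payment $5,711.24; balance $5,071.47
Month 9: opening $5,071.47; interest $86.21 → $5,157.68; payment $5,157.68; balance $0.00
Total paid: $50,847.60

$50,847.60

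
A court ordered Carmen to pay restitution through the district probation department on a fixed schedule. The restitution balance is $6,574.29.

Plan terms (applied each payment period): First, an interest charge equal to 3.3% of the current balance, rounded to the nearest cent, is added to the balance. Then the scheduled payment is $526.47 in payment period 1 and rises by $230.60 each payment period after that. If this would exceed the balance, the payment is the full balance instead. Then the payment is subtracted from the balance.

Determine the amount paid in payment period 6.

# | Opening | Interest | Payment | End bal
1 | $6,574.29 | $216.95 | $526.47 | $6,264.77
2 | $6,264.77 | $206.74 | $757.07 | $5,714.44
3 | $5,714.44 | $188.58 | $987.67 | $4,915.35
4 | $4,915.35 | $162.21 | $1,218.27 | $3,859.29
5 | $3,859.29 | $127.36 | $1,448.87 | $2,537.78
6 | $2,537.78 | $83.75 | $1,679.47 | $942.06

$1,679.47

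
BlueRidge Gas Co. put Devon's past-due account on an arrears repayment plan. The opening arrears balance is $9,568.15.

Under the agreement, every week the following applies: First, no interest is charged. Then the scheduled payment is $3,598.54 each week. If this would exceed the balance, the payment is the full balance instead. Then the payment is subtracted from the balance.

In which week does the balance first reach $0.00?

Week 1: $9,568.15 − $3,598.54 → $5,969.61
Week 2: $5,969.61 − $3,598.54 → $2,371.07
Week 3: $2,371.07 − $2,371.07 → $0.00
Balance reaches $0.00 in week 3.

3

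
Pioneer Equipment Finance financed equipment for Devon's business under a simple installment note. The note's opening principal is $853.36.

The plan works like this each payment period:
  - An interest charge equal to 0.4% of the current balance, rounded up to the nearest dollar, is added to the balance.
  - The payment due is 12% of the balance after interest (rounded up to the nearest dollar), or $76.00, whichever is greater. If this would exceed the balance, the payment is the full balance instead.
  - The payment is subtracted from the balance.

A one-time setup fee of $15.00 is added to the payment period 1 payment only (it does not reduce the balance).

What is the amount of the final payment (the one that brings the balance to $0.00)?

Payment period 1: $853.36 +$4.00 interest = $857.36; pay $103.00 (+ $15.00 fee) → $754.36
Payment period 2: $754.36 +$4.00 interest = $758.36; pay $92.00 → $666.36
Payment period 3: $666.36 +$3.00 interest = $669.36; pay $81.00 → $588.36
Payment period 4: $588.36 +$3.00 interest = $591.36; pay $76.00 → $515.36
Payment period 5: $515.36 +$3.00 interest = $518.36; pay $76.00 → $442.36
Payment period 6: $442.36 +$2.00 interest = $444.36; pay $76.00 → $368.36
Payment period 7: $368.36 +$2.00 interest = $370.36; pay $76.00 → $294.36
Payment period 8: $294.36 +$2.00 interest = $296.36; pay $76.00 → $220.36
Payment period 9: $220.36 +$1.00 interest = $221.36; pay $76.00 → $145.36
Payment period 10: $145.36 +$1.00 interest = $146.36; pay $76.00 → $70.36
Payment period 11: $70.36 +$1.00 interest = $71.36; pay $71.36 → $0.00

$71.36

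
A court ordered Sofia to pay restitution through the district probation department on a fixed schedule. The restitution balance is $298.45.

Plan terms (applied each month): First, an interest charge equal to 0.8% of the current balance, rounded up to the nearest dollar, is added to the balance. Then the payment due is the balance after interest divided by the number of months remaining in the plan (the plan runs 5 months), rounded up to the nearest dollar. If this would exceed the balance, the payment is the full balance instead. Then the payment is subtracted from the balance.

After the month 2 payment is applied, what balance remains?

$181.45

Month 1: opening $298.45; interest $3.00 → $301.45; payment $61.00; balance $240.45
Month 2: opening $240.45; interest $2.00 → $242.45; payment $61.00; balance $181.45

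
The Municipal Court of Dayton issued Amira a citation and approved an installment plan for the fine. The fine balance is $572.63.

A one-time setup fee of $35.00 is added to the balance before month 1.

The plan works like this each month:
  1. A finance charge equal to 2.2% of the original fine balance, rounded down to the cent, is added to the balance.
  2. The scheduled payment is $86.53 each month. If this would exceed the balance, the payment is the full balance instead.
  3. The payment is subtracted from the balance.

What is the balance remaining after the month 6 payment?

$163.99

Month 1: opening $607.63; interest $12.59 → $620.22; payment $86.53; balance $533.69
Month 2: opening $533.69; interest $12.59 → $546.28; payment $86.53; balance $459.75
Month 3: opening $459.75; interest $12.59 → $472.34; payment $86.53; balance $385.81
Month 4: opening $385.81; interest $12.59 → $398.40; payment $86.53; balance $311.87
Month 5: opening $311.87; interest $12.59 → $324.46; payment $86.53; balance $237.93
Month 6: opening $237.93; interest $12.59 → $250.52; payment $86.53; balance $163.99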